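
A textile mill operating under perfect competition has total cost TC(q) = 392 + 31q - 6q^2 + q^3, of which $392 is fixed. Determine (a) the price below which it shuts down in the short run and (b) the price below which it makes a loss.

Shutdown price = $22; break-even price = $94

Shutdown price = min AVC. AVC = 31 - 6q + q^2, with vertex at q = 3 and minimum $22.
ATC = 392/q + 31 - 6q + q^2. Setting dATC/dq = −392/q^2 − 6 + 2q = 0 gives q = 7 (since 2·7^3 − 6·7^2 = 392).
min ATC = 392/7 + 31 − 6·7 + 7^2 = $94. That is the break-even price.
For $22 ≤ P < $94 the firm produces at a loss; below $22 it shuts down.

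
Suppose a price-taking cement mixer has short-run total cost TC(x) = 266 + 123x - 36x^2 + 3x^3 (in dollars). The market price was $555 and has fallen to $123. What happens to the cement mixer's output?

Output falls from 12 to 8

AVC = 123 - 36x + 3x^2, minimized at x = 6 where min AVC = $15. MC = 123 - 72x + 9x^2.
At P = $555 ≥ min AVC, set P = MC on the rising branch: x = 12.
At P = $123 ≥ min AVC, set P = MC: x = 8. The firm stays open but cuts output.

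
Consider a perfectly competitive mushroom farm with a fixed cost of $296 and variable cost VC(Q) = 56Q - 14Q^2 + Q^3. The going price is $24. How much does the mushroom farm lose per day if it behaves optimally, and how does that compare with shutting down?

AVC = 56 - 14Q + Q^2 has its minimum $7 at Q = 7; price $24 clears that bar, so the firm operates.
MC = 56 - 28Q + 3Q^2. Setting P = MC and taking the root on the rising branch gives Q* = 8.
TR = 24·8 = 192. TC = 296 + 64 = 360. Profit = 192 − 360 = -$168.
By producing, the firm covers all variable cost plus $128 of fixed cost; shutting down would lose the full $296.

Profit = -$168 at Q = 8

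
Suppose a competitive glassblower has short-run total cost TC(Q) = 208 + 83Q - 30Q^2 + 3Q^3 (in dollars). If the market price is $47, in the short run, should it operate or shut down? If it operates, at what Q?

Strip out fixed cost: VC = 83Q - 30Q^2 + 3Q^3. Then AVC = 83 - 30Q + 3Q^2 and MC = 83 - 60Q + 9Q^2.
The AVC parabola has its vertex at Q = 30/6 = 5, where AVC = 83 - 30·5 + 3·5^2 = $8.
Since P = $47 ≥ min AVC = $8, price covers variable cost and the firm should produce.
Set P = MC: 47 = 83 - 60Q + 9Q^2 → 36 - 60Q + 9Q^2 = 0. The roots are Q = 2/3 and Q = 6; the profit-maximizing output is on the rising part of MC, so Q* = 6.
Check: AVC at Q = 6 is $11 ≤ P, so revenue covers variable cost.
Profit = P·Q − TC = 47·6 − 274 = $8.

Produce at Q = 6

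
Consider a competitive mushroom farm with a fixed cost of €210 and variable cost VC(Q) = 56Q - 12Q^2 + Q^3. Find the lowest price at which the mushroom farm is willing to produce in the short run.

€20 per unit

Short-run supply begins at min AVC. From VC = 56Q - 12Q^2 + Q^3, AVC = 56 - 12Q + Q^2.
At the minimum of AVC, MC = AVC. MC = 56 - 24Q + 3Q^2; setting MC = AVC gives 2Q^2 - 12Q = 0, so Q = 6. min AVC = 20.
The firm shuts down for any P below €20.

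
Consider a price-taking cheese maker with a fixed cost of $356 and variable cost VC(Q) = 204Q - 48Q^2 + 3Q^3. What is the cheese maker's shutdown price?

$12 per unit

Short-run supply begins at min AVC. From VC = 204Q - 48Q^2 + 3Q^3, AVC = 204 - 48Q + 3Q^2.
dAVC/dQ = -48 + 6Q = 0 gives Q = 8. min AVC = 204 - 48·8 + 3·8^2 = 12.
So the shutdown price is $12.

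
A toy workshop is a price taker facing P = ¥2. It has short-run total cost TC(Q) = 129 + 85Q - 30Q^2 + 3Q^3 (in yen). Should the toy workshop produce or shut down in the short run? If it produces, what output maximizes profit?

Variable cost is VC = 85Q - 30Q^2 + 3Q^3, so AVC = VC/Q = 85 - 30Q + 3Q^2 and MC = dTC/dQ = 85 - 60Q + 9Q^2.
AVC hits its minimum where MC = AVC, at Q = 5, giving min AVC = 85 - 30·5 + 3·5^2 = ¥10.
Since P = ¥2 < min AVC = ¥10, price fails to cover variable cost at any output.
Best response: produce nothing and absorb the ¥129 fixed cost.

Shut down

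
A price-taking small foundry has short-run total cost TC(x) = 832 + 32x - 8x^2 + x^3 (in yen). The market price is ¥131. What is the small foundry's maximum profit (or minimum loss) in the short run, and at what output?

AVC = 32 - 8x + x^2 has its minimum ¥16 at x = 4; price ¥131 clears that bar, so the firm operates.
With MC = 32 - 16x + 3x^2, P = MC on the upward-sloping part at x* = 9.
TR = 131·9 = 1179. TC = 832 + 369 = 1201. Profit = 1179 − 1201 = -¥22.
Shutting down would mean losing the fixed cost of ¥832, so operating at a loss of ¥22 is better by ¥810.

Profit = -¥22 at x = 9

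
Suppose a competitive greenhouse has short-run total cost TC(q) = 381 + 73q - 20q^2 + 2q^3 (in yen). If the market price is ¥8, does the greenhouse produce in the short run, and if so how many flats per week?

Shut down

Variable cost is VC = 73q - 20q^2 + 2q^3, so AVC = VC/q = 73 - 20q + 2q^2 and MC = dTC/dq = 73 - 40q + 6q^2.
AVC hits its minimum where MC = AVC, at q = 5, giving min AVC = 73 - 20·5 + 2·5^2 = ¥23.
Since P = ¥8 < min AVC = ¥23, price fails to cover variable cost at any output.
Shutting down limits the loss to fixed cost, ¥381.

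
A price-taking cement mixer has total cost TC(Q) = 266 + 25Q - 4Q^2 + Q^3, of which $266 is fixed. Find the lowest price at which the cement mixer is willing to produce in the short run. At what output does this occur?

The shutdown price is the minimum of AVC. VC = 25Q - 4Q^2 + Q^3, so AVC = 25 - 4Q + Q^2.
At the minimum of AVC, MC = AVC. MC = 25 - 8Q + 3Q^2; setting MC = AVC gives 2Q^2 - 4Q = 0, so Q = 2. min AVC = 21.
For P < $21 the firm produces nothing.

$21 per unit, at Q = 2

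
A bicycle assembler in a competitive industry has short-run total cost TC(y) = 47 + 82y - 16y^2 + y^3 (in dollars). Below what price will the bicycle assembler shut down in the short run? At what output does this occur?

$18 per unit, at y = 8

The firm shuts down when price falls below the minimum of average variable cost. AVC = VC/y = 82 - 16y + y^2.
dAVC/dy = -16 + 2y = 0 gives y = 8. min AVC = 82 - 16·8 + 8^2 = 18.
For P < $18 the firm produces nothing.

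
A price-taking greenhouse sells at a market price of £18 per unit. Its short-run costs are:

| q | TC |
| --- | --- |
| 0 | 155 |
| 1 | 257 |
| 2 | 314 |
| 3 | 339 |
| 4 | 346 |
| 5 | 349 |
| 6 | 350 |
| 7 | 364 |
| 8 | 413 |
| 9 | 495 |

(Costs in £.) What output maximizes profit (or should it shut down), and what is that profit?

q = 0 (shut down); profit = -£155

Tabulate TR − TC: q=0: -155; q=1: -239; q=2: -278; q=3: -285; q=4: -274; q=5: -259; q=6: -242; q=7: -238; q=8: -269; q=9: -333.
Profit is highest at q = 0. Equivalently, the lowest AVC in the table is 209/7 ≈ £29.86 at q = 7, and P = £18 falls below it — price never covers variable cost, so the firm shuts down and loses only its fixed cost.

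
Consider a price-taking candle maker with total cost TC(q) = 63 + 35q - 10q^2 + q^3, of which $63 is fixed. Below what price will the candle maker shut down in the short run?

The firm shuts down when price falls below the minimum of average variable cost. AVC = VC/q = 35 - 10q + q^2.
At the minimum of AVC, MC = AVC. MC = 35 - 20q + 3q^2; setting MC = AVC gives 2q^2 - 10q = 0, so q = 5. min AVC = 10.
So the shutdown price is $10.

$10 per unit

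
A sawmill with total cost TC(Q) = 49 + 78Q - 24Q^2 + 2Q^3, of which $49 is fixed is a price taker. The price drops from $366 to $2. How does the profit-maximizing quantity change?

Output falls from 12 to 0 (the firm shuts down)

MC = 78 - 48Q + 6Q^2; the shutdown threshold is min AVC = $6 (at Q = 6).
With P = $366 above the shutdown price, P = MC gives Q = 12.
At P = $2 < min AVC = $6, price no longer covers variable cost at any output, so the firm shuts down: Q = 0.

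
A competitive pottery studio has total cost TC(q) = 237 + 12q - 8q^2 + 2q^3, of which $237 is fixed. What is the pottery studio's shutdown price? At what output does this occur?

The shutdown price is the minimum of AVC. VC = 12q - 8q^2 + 2q^3, so AVC = 12 - 8q + 2q^2.
At the minimum of AVC, MC = AVC. MC = 12 - 16q + 6q^2; setting MC = AVC gives 4q^2 - 8q = 0, so q = 2. min AVC = 4.
The firm shuts down for any P below $4.

$4 per unit, at q = 2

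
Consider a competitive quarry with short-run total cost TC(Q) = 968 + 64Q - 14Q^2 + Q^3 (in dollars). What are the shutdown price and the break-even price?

Shutdown price = min AVC. AVC = 64 - 14Q + Q^2, with vertex at Q = 7 and minimum $15.
ATC = 968/Q + 64 - 14Q + Q^2. Setting dATC/dQ = −968/Q^2 − 14 + 2Q = 0 gives Q = 11 (since 2·11^3 − 14·11^2 = 968).
min ATC = 968/11 + 64 − 14·11 + 11^2 = $119. That is the break-even price.
For $15 ≤ P < $119 the firm produces at a loss; below $15 it shuts down.

Shutdown price = $15; break-even price = $119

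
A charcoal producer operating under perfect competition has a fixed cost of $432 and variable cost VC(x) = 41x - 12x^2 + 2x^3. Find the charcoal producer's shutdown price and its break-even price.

AVC = 41 - 12x + 2x^2; minimized at x = 3, giving min AVC = $23. That is the shutdown price.
ATC = 432/x + 41 - 12x + 2x^2. Setting dATC/dx = −432/x^2 − 12 + 4x = 0 gives x = 6 (since 4·6^3 − 12·6^2 = 432).
min ATC = 432/6 + 41 − 12·6 + 2·6^2 = $113. That is the break-even price.
For $23 ≤ P < $113 the firm produces at a loss; below $23 it shuts down.

Shutdown price = $23; break-even price = $113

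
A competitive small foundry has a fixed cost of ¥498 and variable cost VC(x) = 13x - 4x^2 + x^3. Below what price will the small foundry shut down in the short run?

The shutdown price is the minimum of AVC. VC = 13x - 4x^2 + x^3, so AVC = 13 - 4x + x^2.
At the minimum of AVC, MC = AVC. MC = 13 - 8x + 3x^2; setting MC = AVC gives 2x^2 - 4x = 0, so x = 2. min AVC = 9.
So the shutdown price is ¥9.

¥9 per unit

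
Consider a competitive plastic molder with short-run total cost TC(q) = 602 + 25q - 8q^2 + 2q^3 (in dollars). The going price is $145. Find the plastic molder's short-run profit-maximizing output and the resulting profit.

Profit = -$26 at q = 6

AVC = 25 - 8q + 2q^2; min AVC = $17 at q = 2. Since P = $145 ≥ min AVC, the firm produces.
With MC = 25 - 16q + 6q^2, P = MC on the upward-sloping part at q* = 6.
TR = 145·6 = 870. TC = 602 + 294 = 896. Profit = 870 − 896 = -$26.
That loss of $26 beats the $602 the firm would lose by shutting down; producing recovers $576 of fixed cost.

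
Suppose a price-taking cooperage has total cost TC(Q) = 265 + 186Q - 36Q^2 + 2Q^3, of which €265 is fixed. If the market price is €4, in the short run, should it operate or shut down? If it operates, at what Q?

Shut down

Variable cost is VC = 186Q - 36Q^2 + 2Q^3, so AVC = VC/Q = 186 - 36Q + 2Q^2 and MC = dTC/dQ = 186 - 72Q + 6Q^2.
AVC is minimized where dAVC/dQ = -36 + 4Q = 0, at Q = 9; min AVC = 186 - 36·9 + 2·9^2 = €24.
With P < min AVC (€4 < €24), every unit sold adds to the loss.
The firm minimizes its loss by shutting down and losing only its fixed cost of €265.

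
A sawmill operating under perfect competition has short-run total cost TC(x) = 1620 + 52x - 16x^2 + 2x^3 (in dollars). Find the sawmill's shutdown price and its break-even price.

AVC = 52 - 16x + 2x^2; minimized at x = 4, giving min AVC = $20. That is the shutdown price.
ATC = 1620/x + 52 - 16x + 2x^2. Setting dATC/dx = −1620/x^2 − 16 + 4x = 0 gives x = 9 (since 4·9^3 − 16·9^2 = 1620).
min ATC = 1620/9 + 52 − 16·9 + 2·9^2 = $250. That is the break-even price.
Between these two prices the firm operates at a loss; above $250 it earns a profit.

Shutdown price = $20; break-even price = $250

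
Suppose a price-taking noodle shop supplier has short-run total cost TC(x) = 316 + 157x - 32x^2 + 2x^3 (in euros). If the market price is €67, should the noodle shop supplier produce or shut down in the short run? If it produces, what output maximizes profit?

Strip out fixed cost: VC = 157x - 32x^2 + 2x^3. Then AVC = 157 - 32x + 2x^2 and MC = 157 - 64x + 6x^2.
AVC is minimized where dAVC/dx = -32 + 4x = 0, at x = 8; min AVC = 157 - 32·8 + 2·8^2 = €29.
P = €67 exceeds min AVC = €29, so the firm stays open.
P = MC gives 90 - 64x + 6x^2 = 0, with roots 5/3 and 9. Take the larger (rising MC): x* = 9.
Check: AVC at x = 9 is €31 ≤ P, so revenue covers variable cost.
Profit = P·x − TC = 67·9 − 595 = €8.

Produce at x = 9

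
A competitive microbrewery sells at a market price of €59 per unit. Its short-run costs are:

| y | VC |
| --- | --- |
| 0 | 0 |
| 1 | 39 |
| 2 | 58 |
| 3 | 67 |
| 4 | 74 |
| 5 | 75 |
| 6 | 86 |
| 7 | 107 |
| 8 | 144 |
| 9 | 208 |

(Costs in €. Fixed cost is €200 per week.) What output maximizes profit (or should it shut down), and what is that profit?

Profit at each row (π = 59y − TC): y=0: -200; y=1: -180; y=2: -140; y=3: -90; y=4: -38; y=5: 20; y=6: 68; y=7: 106; y=8: 128; y=9: 123.
Profit is maximized at y = 8. AVC there is 144/8 = €18 ≤ P, so producing beats shutting down (which would give -€200).

y = 8; profit = €128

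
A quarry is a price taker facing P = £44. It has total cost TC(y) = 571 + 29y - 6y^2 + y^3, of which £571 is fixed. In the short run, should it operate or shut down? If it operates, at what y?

Produce at y = 5

Variable cost is VC = 29y - 6y^2 + y^3, so AVC = VC/y = 29 - 6y + y^2 and MC = dTC/dy = 29 - 12y + 3y^2.
The AVC parabola has its vertex at y = 6/2 = 3, where AVC = 29 - 6·3 + 3^2 = £20.
Because £44 ≥ £20, revenue can cover variable cost; the firm operates.
Set P = MC: 44 = 29 - 12y + 3y^2 → -15 - 12y + 3y^2 = 0. The roots are y = -1 and y = 5; the profit-maximizing output is on the rising part of MC, so y* = 5.
Check: AVC at y = 5 is £24 ≤ P, so revenue covers variable cost.
Profit = P·y − TC = 44·5 − 691 = -£471, a loss, but smaller than the £571 fixed cost the firm would lose by shutting down.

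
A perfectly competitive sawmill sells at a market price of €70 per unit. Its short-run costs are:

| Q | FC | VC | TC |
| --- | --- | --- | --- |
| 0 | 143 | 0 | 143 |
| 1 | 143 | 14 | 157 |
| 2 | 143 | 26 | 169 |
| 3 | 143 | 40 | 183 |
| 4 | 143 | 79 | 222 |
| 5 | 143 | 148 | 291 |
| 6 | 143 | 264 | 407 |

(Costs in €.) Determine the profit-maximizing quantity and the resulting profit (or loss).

Tabulate TR − TC: Q=0: -143; Q=1: -87; Q=2: -29; Q=3: 27; Q=4: 58; Q=5: 59; Q=6: 13.
Profit is maximized at Q = 5. AVC there is 148/5 = €29.60 ≤ P, so producing beats shutting down (which would give -€143).

Q = 5; profit = €59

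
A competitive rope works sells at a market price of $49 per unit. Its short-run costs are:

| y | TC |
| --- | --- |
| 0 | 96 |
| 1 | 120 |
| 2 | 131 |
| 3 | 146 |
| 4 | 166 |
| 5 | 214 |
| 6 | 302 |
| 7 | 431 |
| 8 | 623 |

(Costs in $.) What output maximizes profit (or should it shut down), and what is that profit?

y = 5; profit = $31

Profit at each row (π = 49y − TC): y=0: -96; y=1: -71; y=2: -33; y=3: 1; y=4: 30; y=5: 31; y=6: -8; y=7: -88; y=8: -231.
Profit is maximized at y = 5. AVC there is 118/5 = $23.60 ≤ P, so producing beats shutting down (which would give -$96).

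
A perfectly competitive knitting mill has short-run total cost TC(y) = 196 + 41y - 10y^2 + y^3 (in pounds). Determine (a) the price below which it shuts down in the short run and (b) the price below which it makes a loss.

Shutdown price = min AVC. AVC = 41 - 10y + y^2, with vertex at y = 5 and minimum £16.
ATC = 196/y + 41 - 10y + y^2. Setting dATC/dy = −196/y^2 − 10 + 2y = 0 gives y = 7 (since 2·7^3 − 10·7^2 = 196).
min ATC = 196/7 + 41 − 10·7 + 7^2 = £48. That is the break-even price.
For £16 ≤ P < £48 the firm produces at a loss; below £16 it shuts down.

Shutdown price = £16; break-even price = £48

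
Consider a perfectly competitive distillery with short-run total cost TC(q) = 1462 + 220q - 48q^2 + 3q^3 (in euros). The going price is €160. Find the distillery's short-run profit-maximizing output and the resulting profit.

Profit = -€262 at q = 10

AVC = 220 - 48q + 3q^2 has its minimum €28 at q = 8; price €160 clears that bar, so the firm operates.
With MC = 220 - 96q + 9q^2, P = MC on the upward-sloping part at q* = 10.
TR = 160·10 = 1600. TC = 1462 + 400 = 1862. Profit = 1600 − 1862 = -€262.
By producing, the firm covers all variable cost plus €1200 of fixed cost; shutting down would lose the full €1462.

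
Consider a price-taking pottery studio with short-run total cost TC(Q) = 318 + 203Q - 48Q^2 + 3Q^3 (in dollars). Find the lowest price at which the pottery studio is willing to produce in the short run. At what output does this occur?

$11 per unit, at Q = 8

The firm shuts down when price falls below the minimum of average variable cost. AVC = VC/Q = 203 - 48Q + 3Q^2.
dAVC/dQ = -48 + 6Q = 0 gives Q = 8. min AVC = 203 - 48·8 + 3·8^2 = 11.
The firm shuts down for any P below $11.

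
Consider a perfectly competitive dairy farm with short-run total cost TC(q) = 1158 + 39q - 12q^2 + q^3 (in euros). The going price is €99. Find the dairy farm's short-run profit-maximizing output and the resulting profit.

Profit = -€358 at q = 10

AVC = 39 - 12q + q^2 has its minimum €3 at q = 6; price €99 clears that bar, so the firm operates.
With MC = 39 - 24q + 3q^2, P = MC on the upward-sloping part at q* = 10.
TR = 99·10 = 990. TC = 1158 + 190 = 1348. Profit = 990 − 1348 = -€358.
By producing, the firm covers all variable cost plus €800 of fixed cost; shutting down would lose the full €1158.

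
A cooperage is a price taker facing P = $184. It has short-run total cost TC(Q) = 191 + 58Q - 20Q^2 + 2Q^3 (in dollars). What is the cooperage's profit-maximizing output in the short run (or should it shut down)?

From TC, MC = TC'(Q) = 58 - 40Q + 6Q^2 and AVC = VC/Q = 58 - 20Q + 2Q^2.
AVC hits its minimum where MC = AVC, at Q = 5, giving min AVC = 58 - 20·5 + 2·5^2 = $8.
Because $184 ≥ $8, revenue can cover variable cost; the firm operates.
Solving P = MC: -126 - 40Q + 6Q^2 = 0 ⇒ Q = -7/3 or 9. On the upward-sloping branch, Q* = 9.
Check: AVC at Q = 9 is $40 ≤ P, so revenue covers variable cost.
Profit = P·Q − TC = 184·9 − 551 = $1105.

Produce at Q = 9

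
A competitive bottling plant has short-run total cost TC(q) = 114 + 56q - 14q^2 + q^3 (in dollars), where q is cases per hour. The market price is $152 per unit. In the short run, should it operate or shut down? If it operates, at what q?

From TC, MC = TC'(q) = 56 - 28q + 3q^2 and AVC = VC/q = 56 - 14q + q^2.
AVC hits its minimum where MC = AVC, at q = 7, giving min AVC = 56 - 14·7 + 7^2 = $7.
Since P = $152 ≥ min AVC = $7, price covers variable cost and the firm should produce.
P = MC gives -96 - 28q + 3q^2 = 0, with roots -8/3 and 12. Take the larger (rising MC): q* = 12.
Check: AVC at q = 12 is $32 ≤ P, so revenue covers variable cost.
Profit = P·q − TC = 152·12 − 498 = $1326.

Produce at q = 12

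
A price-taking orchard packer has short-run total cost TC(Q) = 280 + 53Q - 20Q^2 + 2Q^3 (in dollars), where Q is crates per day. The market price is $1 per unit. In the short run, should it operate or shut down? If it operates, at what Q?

Strip out fixed cost: VC = 53Q - 20Q^2 + 2Q^3. Then AVC = 53 - 20Q + 2Q^2 and MC = 53 - 40Q + 6Q^2.
AVC is minimized where dAVC/dQ = -20 + 4Q = 0, at Q = 5; min AVC = 53 - 20·5 + 2·5^2 = $3.
Since P = $1 < min AVC = $3, price fails to cover variable cost at any output.
Best response: produce nothing and absorb the $280 fixed cost.

Shut down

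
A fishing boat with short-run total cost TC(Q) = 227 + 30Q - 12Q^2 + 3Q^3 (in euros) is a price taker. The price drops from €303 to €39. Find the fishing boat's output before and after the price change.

Output falls from 7 to 3

MC = 30 - 24Q + 9Q^2; the shutdown threshold is min AVC = €18 (at Q = 2).
At P = €303 ≥ min AVC, set P = MC on the rising branch: Q = 7.
At P = €39 ≥ min AVC, set P = MC: Q = 3. The firm stays open but cuts output.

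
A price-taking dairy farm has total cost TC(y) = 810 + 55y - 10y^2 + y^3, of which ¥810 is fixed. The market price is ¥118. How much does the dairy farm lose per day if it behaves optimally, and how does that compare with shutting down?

Profit = -¥162 at y = 9

AVC = 55 - 10y + y^2 has its minimum ¥30 at y = 5; price ¥118 clears that bar, so the firm operates.
With MC = 55 - 20y + 3y^2, P = MC on the upward-sloping part at y* = 9.
TR = 118·9 = 1062. TC = 810 + 414 = 1224. Profit = 1062 − 1224 = -¥162.
That loss of ¥162 beats the ¥810 the firm would lose by shutting down; producing recovers ¥648 of fixed cost.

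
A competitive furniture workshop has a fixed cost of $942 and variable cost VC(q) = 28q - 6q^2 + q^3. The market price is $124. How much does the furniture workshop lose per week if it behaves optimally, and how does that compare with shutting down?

Profit = -$302 at q = 8

AVC = 28 - 6q + q^2 has its minimum $19 at q = 3; price $124 clears that bar, so the firm operates.
MC = 28 - 12q + 3q^2. Setting P = MC and taking the root on the rising branch gives q* = 8.
TR = 124·8 = 992. TC = 942 + 352 = 1294. Profit = 992 − 1294 = -$302.
Shutting down would mean losing the fixed cost of $942, so operating at a loss of $302 is better by $640.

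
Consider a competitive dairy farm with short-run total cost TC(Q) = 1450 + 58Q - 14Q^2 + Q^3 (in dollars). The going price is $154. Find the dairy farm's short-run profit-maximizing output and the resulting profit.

Profit = -$10 at Q = 12

AVC = 58 - 14Q + Q^2; min AVC = $9 at Q = 7. Since P = $154 ≥ min AVC, the firm produces.
With MC = 58 - 28Q + 3Q^2, P = MC on the upward-sloping part at Q* = 12.
TR = 154·12 = 1848. TC = 1450 + 408 = 1858. Profit = 1848 − 1858 = -$10.
Shutting down would mean losing the fixed cost of $1450, so operating at a loss of $10 is better by $1440.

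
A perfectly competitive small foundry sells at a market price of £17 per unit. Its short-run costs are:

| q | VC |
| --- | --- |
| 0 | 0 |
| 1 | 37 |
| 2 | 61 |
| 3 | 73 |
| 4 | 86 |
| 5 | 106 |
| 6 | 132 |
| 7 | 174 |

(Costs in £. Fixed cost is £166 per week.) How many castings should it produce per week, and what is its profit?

Compute π = P·q − TC at each output: q=0: -166; q=1: -186; q=2: -193; q=3: -188; q=4: -184; q=5: -187; q=6: -196; q=7: -221.
Profit is highest at q = 0. Equivalently, the lowest AVC in the table is 106/5 ≈ £21.20 at q = 5, and P = £17 falls below it — price never covers variable cost, so the firm shuts down and loses only its fixed cost.

q = 0 (shut down); profit = -£166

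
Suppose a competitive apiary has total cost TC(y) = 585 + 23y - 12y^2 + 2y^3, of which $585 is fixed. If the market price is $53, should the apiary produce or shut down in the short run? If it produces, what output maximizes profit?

Produce at y = 5

From TC, MC = TC'(y) = 23 - 24y + 6y^2 and AVC = VC/y = 23 - 12y + 2y^2.
The AVC parabola has its vertex at y = 12/4 = 3, where AVC = 23 - 12·3 + 2·3^2 = $5.
Because $53 ≥ $5, revenue can cover variable cost; the firm operates.
Solving P = MC: -30 - 24y + 6y^2 = 0 ⇒ y = -1 or 5. On the upward-sloping branch, y* = 5.
Check: AVC at y = 5 is $13 ≤ P, so revenue covers variable cost.
Profit = P·y − TC = 53·5 − 650 = -$385, a loss, but smaller than the $585 fixed cost the firm would lose by shutting down.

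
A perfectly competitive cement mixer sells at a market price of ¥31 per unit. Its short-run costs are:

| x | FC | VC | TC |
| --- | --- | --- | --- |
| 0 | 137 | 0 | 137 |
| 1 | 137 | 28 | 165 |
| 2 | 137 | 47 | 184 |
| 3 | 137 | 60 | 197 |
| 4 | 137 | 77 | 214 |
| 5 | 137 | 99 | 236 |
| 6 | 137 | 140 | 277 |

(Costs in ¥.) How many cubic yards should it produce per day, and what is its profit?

x = 5; profit = -¥81

Tabulate TR − TC: x=0: -137; x=1: -134; x=2: -122; x=3: -104; x=4: -90; x=5: -81; x=6: -91.
Profit is maximized at x = 5. AVC there is 99/5 = ¥19.80 ≤ P, so producing beats shutting down (which would give -¥137).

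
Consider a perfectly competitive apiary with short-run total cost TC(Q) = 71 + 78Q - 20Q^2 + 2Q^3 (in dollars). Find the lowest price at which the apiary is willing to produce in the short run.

The shutdown price is the minimum of AVC. VC = 78Q - 20Q^2 + 2Q^3, so AVC = 78 - 20Q + 2Q^2.
dAVC/dQ = -20 + 4Q = 0 gives Q = 5. min AVC = 78 - 20·5 + 2·5^2 = 28.
The firm shuts down for any P below $28.

$28 per unit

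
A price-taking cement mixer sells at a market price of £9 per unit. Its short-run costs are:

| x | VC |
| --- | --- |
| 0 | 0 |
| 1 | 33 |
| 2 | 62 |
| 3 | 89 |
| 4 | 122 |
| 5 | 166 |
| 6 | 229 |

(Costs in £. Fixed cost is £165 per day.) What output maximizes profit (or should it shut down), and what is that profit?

x = 0 (shut down); profit = -£165

Profit at each row (π = 9x − TC): x=0: -165; x=1: -189; x=2: -209; x=3: -227; x=4: -251; x=5: -286; x=6: -340.
Profit is highest at x = 0. Equivalently, the lowest AVC in the table is 89/3 ≈ £29.67 at x = 3, and P = £9 falls below it — price never covers variable cost, so the firm shuts down and loses only its fixed cost.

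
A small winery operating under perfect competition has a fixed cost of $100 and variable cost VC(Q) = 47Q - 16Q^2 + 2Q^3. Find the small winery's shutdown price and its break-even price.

Shutdown price = min AVC. AVC = 47 - 16Q + 2Q^2, with vertex at Q = 4 and minimum $15.
ATC = 100/Q + 47 - 16Q + 2Q^2. Setting dATC/dQ = −100/Q^2 − 16 + 4Q = 0 gives Q = 5 (since 4·5^3 − 16·5^2 = 100).
min ATC = 100/5 + 47 − 16·5 + 2·5^2 = $37. That is the break-even price.
Between these two prices the firm operates at a loss; above $37 it earns a profit.

Shutdown price = $15; break-even price = $37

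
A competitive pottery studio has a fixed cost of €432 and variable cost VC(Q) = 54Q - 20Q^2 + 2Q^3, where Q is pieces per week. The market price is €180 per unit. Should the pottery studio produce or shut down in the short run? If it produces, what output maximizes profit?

Produce at Q = 9

From TC, MC = TC'(Q) = 54 - 40Q + 6Q^2 and AVC = VC/Q = 54 - 20Q + 2Q^2.
AVC is minimized where dAVC/dQ = -20 + 4Q = 0, at Q = 5; min AVC = 54 - 20·5 + 2·5^2 = €4.
P = €180 exceeds min AVC = €4, so the firm stays open.
Set P = MC: 180 = 54 - 40Q + 6Q^2 → -126 - 40Q + 6Q^2 = 0. The roots are Q = -7/3 and Q = 9; the profit-maximizing output is on the rising part of MC, so Q* = 9.
Check: AVC at Q = 9 is €36 ≤ P, so revenue covers variable cost.
Profit = P·Q − TC = 180·9 − 756 = €864.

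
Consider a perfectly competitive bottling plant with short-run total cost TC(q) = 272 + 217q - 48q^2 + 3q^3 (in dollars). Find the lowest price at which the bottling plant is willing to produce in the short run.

The shutdown price is the minimum of AVC. VC = 217q - 48q^2 + 3q^3, so AVC = 217 - 48q + 3q^2.
dAVC/dq = -48 + 6q = 0 gives q = 8. min AVC = 217 - 48·8 + 3·8^2 = 25.
For P < $25 the firm produces nothing.

$25 per unit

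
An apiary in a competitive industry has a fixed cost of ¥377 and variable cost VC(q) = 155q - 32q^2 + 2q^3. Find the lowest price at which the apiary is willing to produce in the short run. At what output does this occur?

Short-run supply begins at min AVC. From VC = 155q - 32q^2 + 2q^3, AVC = 155 - 32q + 2q^2.
dAVC/dq = -32 + 4q = 0 gives q = 8. min AVC = 155 - 32·8 + 2·8^2 = 27.
So the shutdown price is ¥27.

¥27 per unit, at q = 8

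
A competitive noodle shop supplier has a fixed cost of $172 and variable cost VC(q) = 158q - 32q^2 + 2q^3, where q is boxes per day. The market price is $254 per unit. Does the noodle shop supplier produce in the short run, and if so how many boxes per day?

Strip out fixed cost: VC = 158q - 32q^2 + 2q^3. Then AVC = 158 - 32q + 2q^2 and MC = 158 - 64q + 6q^2.
AVC hits its minimum where MC = AVC, at q = 8, giving min AVC = 158 - 32·8 + 2·8^2 = $30.
Since P = $254 ≥ min AVC = $30, price covers variable cost and the firm should produce.
Set P = MC: 254 = 158 - 64q + 6q^2 → -96 - 64q + 6q^2 = 0. The roots are q = -4/3 and q = 12; the profit-maximizing output is on the rising part of MC, so q* = 12.
Check: AVC at q = 12 is $62 ≤ P, so revenue covers variable cost.
Profit = P·q − TC = 254·12 − 916 = $2132.

Produce at q = 12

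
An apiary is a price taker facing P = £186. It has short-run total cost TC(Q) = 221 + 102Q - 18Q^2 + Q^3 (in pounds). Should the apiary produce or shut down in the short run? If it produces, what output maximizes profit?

Variable cost is VC = 102Q - 18Q^2 + Q^3, so AVC = VC/Q = 102 - 18Q + Q^2 and MC = dTC/dQ = 102 - 36Q + 3Q^2.
The AVC parabola has its vertex at Q = 18/2 = 9, where AVC = 102 - 18·9 + 9^2 = £21.
P = £186 exceeds min AVC = £21, so the firm stays open.
Solving P = MC: -84 - 36Q + 3Q^2 = 0 ⇒ Q = -2 or 14. On the upward-sloping branch, Q* = 14.
Check: AVC at Q = 14 is £46 ≤ P, so revenue covers variable cost.
Profit = P·Q − TC = 186·14 − 865 = £1739.

Produce at Q = 14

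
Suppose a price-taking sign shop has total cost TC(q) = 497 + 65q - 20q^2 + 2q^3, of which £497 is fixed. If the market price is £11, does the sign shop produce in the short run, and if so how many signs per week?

Shut down

Variable cost is VC = 65q - 20q^2 + 2q^3, so AVC = VC/q = 65 - 20q + 2q^2 and MC = dTC/dq = 65 - 40q + 6q^2.
AVC is minimized where dAVC/dq = -20 + 4q = 0, at q = 5; min AVC = 65 - 20·5 + 2·5^2 = £15.
With P < min AVC (£11 < £15), every unit sold adds to the loss.
Shutting down limits the loss to fixed cost, £497.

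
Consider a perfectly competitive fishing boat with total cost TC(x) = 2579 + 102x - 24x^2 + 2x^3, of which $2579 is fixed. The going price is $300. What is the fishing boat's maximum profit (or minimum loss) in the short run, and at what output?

Profit = -$159 at x = 11

AVC = 102 - 24x + 2x^2; min AVC = $30 at x = 6. Since P = $300 ≥ min AVC, the firm produces.
With MC = 102 - 48x + 6x^2, P = MC on the upward-sloping part at x* = 11.
TR = 300·11 = 3300. TC = 2579 + 880 = 3459. Profit = 3300 − 3459 = -$159.
By producing, the firm covers all variable cost plus $2420 of fixed cost; shutting down would lose the full $2579.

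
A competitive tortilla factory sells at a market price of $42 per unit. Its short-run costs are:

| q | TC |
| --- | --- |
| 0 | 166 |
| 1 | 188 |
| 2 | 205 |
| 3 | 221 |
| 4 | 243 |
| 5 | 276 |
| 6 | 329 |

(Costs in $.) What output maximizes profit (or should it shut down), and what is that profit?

q = 5; profit = -$66

Tabulate TR − TC: q=0: -166; q=1: -146; q=2: -121; q=3: -95; q=4: -75; q=5: -66; q=6: -77.
Profit is maximized at q = 5. AVC there is 110/5 = $22 ≤ P, so producing beats shutting down (which would give -$166).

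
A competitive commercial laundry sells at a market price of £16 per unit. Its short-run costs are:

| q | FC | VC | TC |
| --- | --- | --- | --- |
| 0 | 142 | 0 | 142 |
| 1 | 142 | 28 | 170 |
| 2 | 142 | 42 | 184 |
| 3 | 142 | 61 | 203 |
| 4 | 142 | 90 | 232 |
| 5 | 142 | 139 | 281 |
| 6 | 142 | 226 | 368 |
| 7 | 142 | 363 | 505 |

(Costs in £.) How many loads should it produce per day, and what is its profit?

Compute π = P·q − TC at each output: q=0: -142; q=1: -154; q=2: -152; q=3: -155; q=4: -168; q=5: -201; q=6: -272; q=7: -393.
Profit is highest at q = 0. Equivalently, the lowest AVC in the table is 61/3 ≈ £20.33 at q = 3, and P = £16 falls below it — price never covers variable cost, so the firm shuts down and loses only its fixed cost.

q = 0 (shut down); profit = -£142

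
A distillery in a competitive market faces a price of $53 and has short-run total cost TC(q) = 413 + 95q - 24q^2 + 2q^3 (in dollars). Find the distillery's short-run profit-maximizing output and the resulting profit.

Profit = -$217 at q = 7

AVC = 95 - 24q + 2q^2 has its minimum $23 at q = 6; price $53 clears that bar, so the firm operates.
With MC = 95 - 48q + 6q^2, P = MC on the upward-sloping part at q* = 7.
TR = 53·7 = 371. TC = 413 + 175 = 588. Profit = 371 − 588 = -$217.
Shutting down would mean losing the fixed cost of $413, so operating at a loss of $217 is better by $196.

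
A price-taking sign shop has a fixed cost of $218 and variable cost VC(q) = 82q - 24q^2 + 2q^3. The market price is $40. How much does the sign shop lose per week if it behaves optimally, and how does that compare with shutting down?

Profit = -$22 at q = 7

AVC = 82 - 24q + 2q^2 has its minimum $10 at q = 6; price $40 clears that bar, so the firm operates.
MC = 82 - 48q + 6q^2. Setting P = MC and taking the root on the rising branch gives q* = 7.
TR = 40·7 = 280. TC = 218 + 84 = 302. Profit = 280 − 302 = -$22.
Shutting down would mean losing the fixed cost of $218, so operating at a loss of $22 is better by $196.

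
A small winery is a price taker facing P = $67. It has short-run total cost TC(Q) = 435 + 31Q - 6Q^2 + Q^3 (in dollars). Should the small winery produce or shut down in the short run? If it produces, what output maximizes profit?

Variable cost is VC = 31Q - 6Q^2 + Q^3, so AVC = VC/Q = 31 - 6Q + Q^2 and MC = dTC/dQ = 31 - 12Q + 3Q^2.
AVC hits its minimum where MC = AVC, at Q = 3, giving min AVC = 31 - 6·3 + 3^2 = $22.
P = $67 exceeds min AVC = $22, so the firm stays open.
P = MC gives -36 - 12Q + 3Q^2 = 0, with roots -2 and 6. Take the larger (rising MC): Q* = 6.
Check: AVC at Q = 6 is $31 ≤ P, so revenue covers variable cost.
Profit = P·Q − TC = 67·6 − 621 = -$219, a loss, but smaller than the $435 fixed cost the firm would lose by shutting down.

Produce at Q = 6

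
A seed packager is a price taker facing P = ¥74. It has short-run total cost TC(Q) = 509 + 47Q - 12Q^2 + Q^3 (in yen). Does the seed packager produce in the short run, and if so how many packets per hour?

Produce at Q = 9

Strip out fixed cost: VC = 47Q - 12Q^2 + Q^3. Then AVC = 47 - 12Q + Q^2 and MC = 47 - 24Q + 3Q^2.
AVC hits its minimum where MC = AVC, at Q = 6, giving min AVC = 47 - 12·6 + 6^2 = ¥11.
Because ¥74 ≥ ¥11, revenue can cover variable cost; the firm operates.
Solving P = MC: -27 - 24Q + 3Q^2 = 0 ⇒ Q = -1 or 9. On the upward-sloping branch, Q* = 9.
Check: AVC at Q = 9 is ¥20 ≤ P, so revenue covers variable cost.
Profit = P·Q − TC = 74·9 − 689 = -¥23, a loss, but smaller than the ¥509 fixed cost the firm would lose by shutting down.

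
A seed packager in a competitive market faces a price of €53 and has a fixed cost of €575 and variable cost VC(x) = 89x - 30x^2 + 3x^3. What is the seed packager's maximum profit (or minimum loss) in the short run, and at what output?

Profit = -€359 at x = 6

AVC = 89 - 30x + 3x^2; min AVC = €14 at x = 5. Since P = €53 ≥ min AVC, the firm produces.
MC = 89 - 60x + 9x^2. Setting P = MC and taking the root on the rising branch gives x* = 6.
TR = 53·6 = 318. TC = 575 + 102 = 677. Profit = 318 − 677 = -€359.
By producing, the firm covers all variable cost plus €216 of fixed cost; shutting down would lose the full €575.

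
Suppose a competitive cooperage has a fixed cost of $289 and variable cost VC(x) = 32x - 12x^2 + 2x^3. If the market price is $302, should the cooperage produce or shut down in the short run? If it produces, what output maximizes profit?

Produce at x = 9

From TC, MC = TC'(x) = 32 - 24x + 6x^2 and AVC = VC/x = 32 - 12x + 2x^2.
AVC hits its minimum where MC = AVC, at x = 3, giving min AVC = 32 - 12·3 + 2·3^2 = $14.
P = $302 exceeds min AVC = $14, so the firm stays open.
Solving P = MC: -270 - 24x + 6x^2 = 0 ⇒ x = -5 or 9. On the upward-sloping branch, x* = 9.
Check: AVC at x = 9 is $86 ≤ P, so revenue covers variable cost.
Profit = P·x − TC = 302·9 − 1063 = $1655.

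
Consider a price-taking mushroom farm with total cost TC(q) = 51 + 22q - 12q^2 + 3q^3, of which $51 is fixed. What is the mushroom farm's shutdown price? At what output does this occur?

Short-run supply begins at min AVC. From VC = 22q - 12q^2 + 3q^3, AVC = 22 - 12q + 3q^2.
At the minimum of AVC, MC = AVC. MC = 22 - 24q + 9q^2; setting MC = AVC gives 6q^2 - 12q = 0, so q = 2. min AVC = 10.
For P < $10 the firm produces nothing.

$10 per unit, at q = 2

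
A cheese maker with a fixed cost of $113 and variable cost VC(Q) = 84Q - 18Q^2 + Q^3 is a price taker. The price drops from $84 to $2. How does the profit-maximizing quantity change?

MC = 84 - 36Q + 3Q^2; the shutdown threshold is min AVC = $3 (at Q = 9).
At P = $84 ≥ min AVC, set P = MC on the rising branch: Q = 12.
At P = $2 < min AVC = $3, price no longer covers variable cost at any output, so the firm shuts down: Q = 0.

Output falls from 12 to 0 (the firm shuts down)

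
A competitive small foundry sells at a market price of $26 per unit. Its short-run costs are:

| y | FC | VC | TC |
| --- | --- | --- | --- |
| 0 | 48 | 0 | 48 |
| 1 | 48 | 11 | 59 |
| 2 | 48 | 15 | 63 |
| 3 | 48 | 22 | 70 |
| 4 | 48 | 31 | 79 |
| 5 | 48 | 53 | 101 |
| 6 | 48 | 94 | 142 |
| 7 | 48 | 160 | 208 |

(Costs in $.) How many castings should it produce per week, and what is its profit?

y = 5; profit = $29

Profit at each row (π = 26y − TC): y=0: -48; y=1: -33; y=2: -11; y=3: 8; y=4: 25; y=5: 29; y=6: 14; y=7: -26.
Profit is maximized at y = 5. AVC there is 53/5 = $10.60 ≤ P, so producing beats shutting down (which would give -$48).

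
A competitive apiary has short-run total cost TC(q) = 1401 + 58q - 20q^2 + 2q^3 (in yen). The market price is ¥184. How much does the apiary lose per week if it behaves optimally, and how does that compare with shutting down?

Profit = -¥105 at q = 9

AVC = 58 - 20q + 2q^2 has its minimum ¥8 at q = 5; price ¥184 clears that bar, so the firm operates.
With MC = 58 - 40q + 6q^2, P = MC on the upward-sloping part at q* = 9.
TR = 184·9 = 1656. TC = 1401 + 360 = 1761. Profit = 1656 − 1761 = -¥105.
By producing, the firm covers all variable cost plus ¥1296 of fixed cost; shutting down would lose the full ¥1401.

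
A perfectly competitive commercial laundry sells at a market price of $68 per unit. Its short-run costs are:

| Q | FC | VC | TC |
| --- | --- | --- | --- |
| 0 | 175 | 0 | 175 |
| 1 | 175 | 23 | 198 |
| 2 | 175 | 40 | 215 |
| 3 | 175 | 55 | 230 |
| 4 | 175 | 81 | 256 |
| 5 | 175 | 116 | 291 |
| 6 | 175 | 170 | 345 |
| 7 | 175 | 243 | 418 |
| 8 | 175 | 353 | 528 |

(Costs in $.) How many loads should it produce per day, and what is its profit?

Q = 6; profit = $63

Tabulate TR − TC: Q=0: -175; Q=1: -130; Q=2: -79; Q=3: -26; Q=4: 16; Q=5: 49; Q=6: 63; Q=7: 58; Q=8: 16.
Profit is maximized at Q = 6. AVC there is 170/6 = $28.33 ≤ P, so producing beats shutting down (which would give -$175).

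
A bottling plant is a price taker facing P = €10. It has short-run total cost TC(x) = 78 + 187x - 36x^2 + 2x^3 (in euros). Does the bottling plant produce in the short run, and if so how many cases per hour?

Strip out fixed cost: VC = 187x - 36x^2 + 2x^3. Then AVC = 187 - 36x + 2x^2 and MC = 187 - 72x + 6x^2.
AVC hits its minimum where MC = AVC, at x = 9, giving min AVC = 187 - 36·9 + 2·9^2 = €25.
Since P = €10 < min AVC = €25, price fails to cover variable cost at any output.
Best response: produce nothing and absorb the €78 fixed cost.

Shut down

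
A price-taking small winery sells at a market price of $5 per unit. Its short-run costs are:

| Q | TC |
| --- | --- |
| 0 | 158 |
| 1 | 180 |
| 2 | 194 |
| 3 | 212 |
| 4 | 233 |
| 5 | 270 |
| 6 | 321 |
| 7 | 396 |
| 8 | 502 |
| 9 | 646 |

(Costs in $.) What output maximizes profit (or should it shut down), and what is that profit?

Tabulate TR − TC: Q=0: -158; Q=1: -175; Q=2: -184; Q=3: -197; Q=4: -213; Q=5: -245; Q=6: -291; Q=7: -361; Q=8: -462; Q=9: -601.
Profit is highest at Q = 0. Equivalently, the lowest AVC in the table is 36/2 ≈ $18 at Q = 2, and P = $5 falls below it — price never covers variable cost, so the firm shuts down and loses only its fixed cost.

Q = 0 (shut down); profit = -$158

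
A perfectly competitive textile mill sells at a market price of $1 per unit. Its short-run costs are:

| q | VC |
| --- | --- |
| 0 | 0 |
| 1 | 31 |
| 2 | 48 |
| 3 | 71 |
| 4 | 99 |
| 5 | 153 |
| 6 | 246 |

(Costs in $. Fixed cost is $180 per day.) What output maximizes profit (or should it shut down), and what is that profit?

Compute π = P·q − TC at each output: q=0: -180; q=1: -210; q=2: -226; q=3: -248; q=4: -275; q=5: -328; q=6: -420.
Profit is highest at q = 0. Equivalently, the lowest AVC in the table is 71/3 ≈ $23.67 at q = 3, and P = $1 falls below it — price never covers variable cost, so the firm shuts down and loses only its fixed cost.

q = 0 (shut down); profit = -$180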